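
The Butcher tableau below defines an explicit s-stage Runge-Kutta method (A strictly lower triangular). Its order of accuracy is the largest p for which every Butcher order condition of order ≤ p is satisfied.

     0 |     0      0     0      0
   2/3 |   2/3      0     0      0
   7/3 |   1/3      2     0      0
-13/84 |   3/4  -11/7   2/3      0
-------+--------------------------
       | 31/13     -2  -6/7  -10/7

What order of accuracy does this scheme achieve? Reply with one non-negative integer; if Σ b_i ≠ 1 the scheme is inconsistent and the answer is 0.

0

b = (31/13, -2, -6/7, -10/7)
c = (0, 2/3, 7/3, -13/84)
Ac = (0, 0, 4/3, 32/63)
Σ b_i: 31/13·1 + (-2)·1 + (-6/7)·1 + (-10/7)·1 = -173/91 ≠ 1 ⇒ order 0.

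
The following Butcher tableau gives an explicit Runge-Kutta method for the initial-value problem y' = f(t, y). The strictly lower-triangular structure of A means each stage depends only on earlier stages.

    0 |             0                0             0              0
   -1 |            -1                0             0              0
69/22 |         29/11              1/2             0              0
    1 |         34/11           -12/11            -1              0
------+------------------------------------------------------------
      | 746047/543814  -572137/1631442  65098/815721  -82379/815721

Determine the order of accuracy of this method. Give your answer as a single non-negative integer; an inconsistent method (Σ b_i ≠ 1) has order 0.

b = (746047/543814, -572137/1631442, 65098/815721, -82379/815721)
c = (0, -1, 69/22, 1)
Ac = (0, 0, -1/2, -45/22)
Σ b_i: 746047/543814·1 + (-572137/1631442)·1 + 65098/815721·1 + (-82379/815721)·1 = 1 ✓
b·c: (-572137/1631442)·(-1) + 65098/815721·69/22 + (-82379/815721)·1 = 1/2 ✓
b·c²: (-572137/1631442)·1 + 65098/815721·4761/484 + (-82379/815721)·1 = 1/3 ✓
b·Ac: 65098/815721·(-1/2) + (-82379/815721)·(-45/22) = 1/6 ✓
b·c³: (-572137/1631442)·(-1) + 65098/815721·328509/10648 + (-82379/815721)·1 = 32443753/11963908 ≠ 1/4 ⇒ order 3.
b·(c∘Ac): 65098/815721·(-69/44) + (-82379/815721)·(-45/22) = 22139/271907 ≠ 1/8
b·Ac²: 65098/815721·1/2 + (-82379/815721)·(-5289/484) = 41041477/35891724 ≠ 1/12
b·A²c: (-82379/815721)·1/2 = -82379/1631442 ≠ 1/24

3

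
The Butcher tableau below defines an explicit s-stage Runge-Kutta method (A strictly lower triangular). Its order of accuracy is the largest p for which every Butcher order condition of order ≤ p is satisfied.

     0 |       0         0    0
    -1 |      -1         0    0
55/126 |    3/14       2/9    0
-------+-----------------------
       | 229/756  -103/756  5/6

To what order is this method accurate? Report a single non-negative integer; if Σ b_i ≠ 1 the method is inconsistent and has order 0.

2

b = (229/756, -103/756, 5/6)
c = (0, -1, 55/126)
Ac = (0, 0, -2/9)
Σ b_i: 229/756·1 + (-103/756)·1 + 5/6·1 = 1 ✓
b·c: (-103/756)·(-1) + 5/6·55/126 = 1/2 ✓
b·c²: (-103/756)·1 + 5/6·3025/15876 = 2147/95256 ≠ 1/3 ⇒ order 2.
b·Ac: 5/6·(-2/9) = -5/27 ≠ 1/6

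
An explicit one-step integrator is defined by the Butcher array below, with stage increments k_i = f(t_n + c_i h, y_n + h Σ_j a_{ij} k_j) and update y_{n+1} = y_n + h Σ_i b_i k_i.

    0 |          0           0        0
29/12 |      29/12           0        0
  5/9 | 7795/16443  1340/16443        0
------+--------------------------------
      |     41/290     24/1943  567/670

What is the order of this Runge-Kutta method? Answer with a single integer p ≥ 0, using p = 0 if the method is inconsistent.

3

b = (41/290, 24/1943, 567/670)
c = (0, 29/12, 5/9)
Ac = (0, 0, 335/1701)
Σ b_i: 41/290·1 + 24/1943·1 + 567/670·1 = 1 ✓
b·c: 24/1943·29/12 + 567/670·5/9 = 1/2 ✓
b·c²: 24/1943·841/144 + 567/670·25/81 = 1/3 ✓
b·Ac: 567/670·335/1701 = 1/6 ✓; 3 stages ⇒ order 3.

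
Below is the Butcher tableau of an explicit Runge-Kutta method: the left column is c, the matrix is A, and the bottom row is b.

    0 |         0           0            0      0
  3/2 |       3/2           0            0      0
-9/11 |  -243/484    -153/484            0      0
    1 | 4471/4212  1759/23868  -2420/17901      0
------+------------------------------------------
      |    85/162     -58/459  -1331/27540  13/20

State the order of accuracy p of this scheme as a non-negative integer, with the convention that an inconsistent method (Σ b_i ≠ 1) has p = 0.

4

b = (85/162, -58/459, -1331/27540, 13/20)
c = (0, 3/2, -9/11, 1)
Ac = (0, 0, -459/968, 23/104)
Σ b_i: 85/162·1 + (-58/459)·1 + (-1331/27540)·1 + 13/20·1 = 1 ✓
b·c: (-58/459)·3/2 + (-1331/27540)·(-9/11) + 13/20·1 = 1/2 ✓
b·c²: (-58/459)·9/4 + (-1331/27540)·81/121 + 13/20·1 = 1/3 ✓
b·Ac: (-1331/27540)·(-459/968) + 13/20·23/104 = 1/6 ✓
b·c³: (-58/459)·27/8 + (-1331/27540)·(-729/1331) + 13/20·1 = 1/4 ✓
b·(c∘Ac): (-1331/27540)·4131/10648 + 13/20·23/104 = 1/8 ✓
b·Ac²: (-1331/27540)·(-1377/1936) + 13/20·47/624 = 1/12 ✓
b·A²c: 13/20·5/78 = 1/24 ✓; 4 stages ⇒ order 4.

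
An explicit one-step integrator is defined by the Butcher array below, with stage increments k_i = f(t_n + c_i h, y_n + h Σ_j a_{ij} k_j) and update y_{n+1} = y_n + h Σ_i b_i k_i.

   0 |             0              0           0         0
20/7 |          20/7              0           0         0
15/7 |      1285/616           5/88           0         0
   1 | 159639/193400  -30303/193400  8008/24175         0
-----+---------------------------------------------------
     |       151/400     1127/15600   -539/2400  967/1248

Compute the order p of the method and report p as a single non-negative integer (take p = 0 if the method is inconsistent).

b = (151/400, 1127/15600, -539/2400, 967/1248)
c = (0, 20/7, 15/7, 1)
Ac = (0, 0, 25/154, 507/1934)
Σ b_i: 151/400·1 + 1127/15600·1 + (-539/2400)·1 + 967/1248·1 = 1 ✓
b·c: 1127/15600·20/7 + (-539/2400)·15/7 + 967/1248·1 = 1/2 ✓
b·c²: 1127/15600·400/49 + (-539/2400)·225/49 + 967/1248·1 = 1/3 ✓
b·Ac: (-539/2400)·25/154 + 967/1248·507/1934 = 1/6 ✓
b·c³: 1127/15600·8000/343 + (-539/2400)·3375/343 + 967/1248·1 = 1/4 ✓
b·(c∘Ac): (-539/2400)·375/1078 + 967/1248·507/1934 = 1/8 ✓
b·Ac²: (-539/2400)·250/539 + 967/1248·234/967 = 1/12 ✓
b·A²c: 967/1248·52/967 = 1/24 ✓; 4 stages ⇒ order 4.

4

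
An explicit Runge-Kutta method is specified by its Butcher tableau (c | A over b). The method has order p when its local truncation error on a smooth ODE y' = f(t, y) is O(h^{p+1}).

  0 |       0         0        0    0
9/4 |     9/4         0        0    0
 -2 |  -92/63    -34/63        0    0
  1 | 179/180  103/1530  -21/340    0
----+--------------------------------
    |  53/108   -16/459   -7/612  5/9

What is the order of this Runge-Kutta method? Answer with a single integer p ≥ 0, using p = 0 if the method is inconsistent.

b = (53/108, -16/459, -7/612, 5/9)
c = (0, 9/4, -2, 1)
Ac = (0, 0, -17/14, 11/40)
Σ b_i: 53/108·1 + (-16/459)·1 + (-7/612)·1 + 5/9·1 = 1 ✓
b·c: (-16/459)·9/4 + (-7/612)·(-2) + 5/9·1 = 1/2 ✓
b·c²: (-16/459)·81/16 + (-7/612)·4 + 5/9·1 = 1/3 ✓
b·Ac: (-7/612)·(-17/14) + 5/9·11/40 = 1/6 ✓
b·c³: (-16/459)·729/64 + (-7/612)·(-8) + 5/9·1 = 1/4 ✓
b·(c∘Ac): (-7/612)·17/7 + 5/9·11/40 = 1/8 ✓
b·Ac²: (-7/612)·(-153/56) + 5/9·3/32 = 1/12 ✓
b·A²c: 5/9·3/40 = 1/24 ✓; 4 stages ⇒ order 4.

4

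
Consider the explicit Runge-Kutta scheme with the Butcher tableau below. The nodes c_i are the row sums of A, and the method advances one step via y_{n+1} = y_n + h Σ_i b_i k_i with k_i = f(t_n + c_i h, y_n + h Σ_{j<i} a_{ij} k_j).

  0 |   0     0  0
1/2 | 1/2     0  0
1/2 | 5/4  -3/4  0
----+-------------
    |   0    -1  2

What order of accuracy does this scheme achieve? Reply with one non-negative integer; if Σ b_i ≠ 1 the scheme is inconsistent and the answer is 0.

b = (0, -1, 2)
c = (0, 1/2, 1/2)
Ac = (0, 0, -3/8)
Σ b_i: (-1)·1 + 2·1 = 1 ✓
b·c: (-1)·1/2 + 2·1/2 = 1/2 ✓
b·c²: (-1)·1/4 + 2·1/4 = 1/4 ≠ 1/3 ⇒ order 2.
b·Ac: 2·(-3/8) = -3/4 ≠ 1/6

2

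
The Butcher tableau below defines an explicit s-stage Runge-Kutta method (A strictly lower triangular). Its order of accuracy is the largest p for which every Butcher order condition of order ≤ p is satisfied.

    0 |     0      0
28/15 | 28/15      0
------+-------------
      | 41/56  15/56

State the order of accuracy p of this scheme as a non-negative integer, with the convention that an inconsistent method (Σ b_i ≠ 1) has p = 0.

2

b = (41/56, 15/56)
c = (0, 28/15)
Σ b_i: 41/56·1 + 15/56·1 = 1 ✓
b·c: 15/56·28/15 = 1/2 ✓; 2 stages ⇒ order 2.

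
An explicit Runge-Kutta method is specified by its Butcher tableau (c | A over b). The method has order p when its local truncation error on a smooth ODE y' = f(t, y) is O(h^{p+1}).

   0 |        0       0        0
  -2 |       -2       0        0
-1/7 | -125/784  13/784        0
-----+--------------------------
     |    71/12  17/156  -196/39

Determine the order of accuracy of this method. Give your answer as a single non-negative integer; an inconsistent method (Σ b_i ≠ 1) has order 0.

3

b = (71/12, 17/156, -196/39)
c = (0, -2, -1/7)
Ac = (0, 0, -13/392)
Σ b_i: 71/12·1 + 17/156·1 + (-196/39)·1 = 1 ✓
b·c: 17/156·(-2) + (-196/39)·(-1/7) = 1/2 ✓
b·c²: 17/156·4 + (-196/39)·1/49 = 1/3 ✓
b·Ac: (-196/39)·(-13/392) = 1/6 ✓; 3 stages ⇒ order 3.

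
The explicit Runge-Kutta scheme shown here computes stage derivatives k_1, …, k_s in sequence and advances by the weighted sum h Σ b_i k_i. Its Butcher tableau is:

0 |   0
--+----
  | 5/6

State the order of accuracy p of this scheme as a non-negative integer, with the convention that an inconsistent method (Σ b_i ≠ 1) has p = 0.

0

b = (5/6)
c = (0)
Σ b_i: 5/6·1 = 5/6 ≠ 1 ⇒ order 0.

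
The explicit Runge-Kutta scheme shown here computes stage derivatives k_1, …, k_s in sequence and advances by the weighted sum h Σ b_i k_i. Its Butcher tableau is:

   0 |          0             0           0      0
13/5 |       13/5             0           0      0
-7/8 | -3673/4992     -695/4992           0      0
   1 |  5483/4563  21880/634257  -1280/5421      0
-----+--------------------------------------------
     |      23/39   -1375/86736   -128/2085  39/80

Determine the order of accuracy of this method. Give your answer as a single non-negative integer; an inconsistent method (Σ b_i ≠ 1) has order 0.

4

b = (23/39, -1375/86736, -128/2085, 39/80)
c = (0, 13/5, -7/8, 1)
Ac = (0, 0, -139/384, 8/27)
Σ b_i: 23/39·1 + (-1375/86736)·1 + (-128/2085)·1 + 39/80·1 = 1 ✓
b·c: (-1375/86736)·13/5 + (-128/2085)·(-7/8) + 39/80·1 = 1/2 ✓
b·c²: (-1375/86736)·169/25 + (-128/2085)·49/64 + 39/80·1 = 1/3 ✓
b·Ac: (-128/2085)·(-139/384) + 39/80·8/27 = 1/6 ✓
b·c³: (-1375/86736)·2197/125 + (-128/2085)·(-343/512) + 39/80·1 = 1/4 ✓
b·(c∘Ac): (-128/2085)·973/3072 + 39/80·8/27 = 1/8 ✓
b·Ac²: (-128/2085)·(-1807/1920) + 39/80·92/1755 = 1/12 ✓
b·A²c: 39/80·10/117 = 1/24 ✓; 4 stages ⇒ order 4.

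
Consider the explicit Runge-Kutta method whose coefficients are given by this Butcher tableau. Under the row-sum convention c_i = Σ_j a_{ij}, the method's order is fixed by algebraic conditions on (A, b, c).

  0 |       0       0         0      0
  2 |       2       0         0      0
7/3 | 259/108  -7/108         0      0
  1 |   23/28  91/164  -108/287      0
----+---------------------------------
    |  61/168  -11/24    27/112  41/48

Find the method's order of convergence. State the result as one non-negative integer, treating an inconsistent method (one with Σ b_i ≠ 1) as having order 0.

4

b = (61/168, -11/24, 27/112, 41/48)
c = (0, 2, 7/3, 1)
Ac = (0, 0, -7/54, 19/82)
Σ b_i: 61/168·1 + (-11/24)·1 + 27/112·1 + 41/48·1 = 1 ✓
b·c: (-11/24)·2 + 27/112·7/3 + 41/48·1 = 1/2 ✓
b·c²: (-11/24)·4 + 27/112·49/9 + 41/48·1 = 1/3 ✓
b·Ac: 27/112·(-7/54) + 41/48·19/82 = 1/6 ✓
b·c³: (-11/24)·8 + 27/112·343/27 + 41/48·1 = 1/4 ✓
b·(c∘Ac): 27/112·(-49/162) + 41/48·19/82 = 1/8 ✓
b·Ac²: 27/112·(-7/27) + 41/48·7/41 = 1/12 ✓
b·A²c: 41/48·2/41 = 1/24 ✓; 4 stages ⇒ order 4.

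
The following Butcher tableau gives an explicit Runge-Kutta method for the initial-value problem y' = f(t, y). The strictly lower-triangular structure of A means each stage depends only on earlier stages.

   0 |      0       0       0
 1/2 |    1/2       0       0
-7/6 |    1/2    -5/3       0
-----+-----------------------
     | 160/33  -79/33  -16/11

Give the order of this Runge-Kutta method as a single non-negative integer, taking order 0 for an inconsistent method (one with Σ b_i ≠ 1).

2

b = (160/33, -79/33, -16/11)
c = (0, 1/2, -7/6)
Ac = (0, 0, -5/6)
Σ b_i: 160/33·1 + (-79/33)·1 + (-16/11)·1 = 1 ✓
b·c: (-79/33)·1/2 + (-16/11)·(-7/6) = 1/2 ✓
b·c²: (-79/33)·1/4 + (-16/11)·49/36 = -1021/396 ≠ 1/3 ⇒ order 2.
b·Ac: (-16/11)·(-5/6) = 40/33 ≠ 1/6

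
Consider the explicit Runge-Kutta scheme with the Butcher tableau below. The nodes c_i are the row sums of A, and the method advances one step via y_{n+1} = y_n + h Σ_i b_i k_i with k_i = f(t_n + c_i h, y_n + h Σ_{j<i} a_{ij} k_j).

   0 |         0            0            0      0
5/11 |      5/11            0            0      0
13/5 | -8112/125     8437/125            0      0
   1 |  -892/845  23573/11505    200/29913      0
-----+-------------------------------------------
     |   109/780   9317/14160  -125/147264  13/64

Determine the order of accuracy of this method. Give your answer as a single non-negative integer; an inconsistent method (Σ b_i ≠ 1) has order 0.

b = (109/780, 9317/14160, -125/147264, 13/64)
c = (0, 5/11, 13/5, 1)
Ac = (0, 0, 767/25, 37/39)
Σ b_i: 109/780·1 + 9317/14160·1 + (-125/147264)·1 + 13/64·1 = 1 ✓
b·c: 9317/14160·5/11 + (-125/147264)·13/5 + 13/64·1 = 1/2 ✓
b·c²: 9317/14160·25/121 + (-125/147264)·169/25 + 13/64·1 = 1/3 ✓
b·Ac: (-125/147264)·767/25 + 13/64·37/39 = 1/6 ✓
b·c³: 9317/14160·125/1331 + (-125/147264)·2197/125 + 13/64·1 = 1/4 ✓
b·(c∘Ac): (-125/147264)·9971/125 + 13/64·37/39 = 1/8 ✓
b·Ac²: (-125/147264)·767/55 + 13/64·67/143 = 1/12 ✓
b·A²c: 13/64·8/39 = 1/24 ✓; 4 stages ⇒ order 4.

4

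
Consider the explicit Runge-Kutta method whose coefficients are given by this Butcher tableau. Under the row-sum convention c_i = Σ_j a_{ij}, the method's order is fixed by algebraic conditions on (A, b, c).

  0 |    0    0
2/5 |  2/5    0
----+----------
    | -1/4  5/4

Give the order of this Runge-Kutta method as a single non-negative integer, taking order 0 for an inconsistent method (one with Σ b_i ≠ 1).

b = (-1/4, 5/4)
c = (0, 2/5)
Σ b_i: (-1/4)·1 + 5/4·1 = 1 ✓
b·c: 5/4·2/5 = 1/2 ✓; 2 stages ⇒ order 2.

2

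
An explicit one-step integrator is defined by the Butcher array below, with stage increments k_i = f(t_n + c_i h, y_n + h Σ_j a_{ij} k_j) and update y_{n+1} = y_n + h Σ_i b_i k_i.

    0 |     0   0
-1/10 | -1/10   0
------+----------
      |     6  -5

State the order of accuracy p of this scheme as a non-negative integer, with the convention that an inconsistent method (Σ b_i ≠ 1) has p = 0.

b = (6, -5)
c = (0, -1/10)
Σ b_i: 6·1 + (-5)·1 = 1 ✓
b·c: (-5)·(-1/10) = 1/2 ✓; 2 stages ⇒ order 2.

2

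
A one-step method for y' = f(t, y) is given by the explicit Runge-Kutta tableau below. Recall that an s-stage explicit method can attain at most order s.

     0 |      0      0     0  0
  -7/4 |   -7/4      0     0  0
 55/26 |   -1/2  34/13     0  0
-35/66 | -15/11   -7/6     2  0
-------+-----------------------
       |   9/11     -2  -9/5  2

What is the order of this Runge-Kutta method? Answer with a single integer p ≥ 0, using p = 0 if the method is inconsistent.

0

b = (9/11, -2, -9/5, 2)
c = (0, -7/4, 55/26, -35/66)
Ac = (0, 0, -119/26, 1957/312)
Σ b_i: 9/11·1 + (-2)·1 + (-9/5)·1 + 2·1 = -54/55 ≠ 1 ⇒ order 0.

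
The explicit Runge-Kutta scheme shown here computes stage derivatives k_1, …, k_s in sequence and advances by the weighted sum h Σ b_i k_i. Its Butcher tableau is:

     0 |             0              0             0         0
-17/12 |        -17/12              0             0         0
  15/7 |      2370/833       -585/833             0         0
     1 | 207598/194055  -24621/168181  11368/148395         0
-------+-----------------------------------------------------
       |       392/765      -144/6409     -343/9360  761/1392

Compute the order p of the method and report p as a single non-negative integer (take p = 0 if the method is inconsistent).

b = (392/765, -144/6409, -343/9360, 761/1392)
c = (0, -17/12, 15/7, 1)
Ac = (0, 0, 195/196, 1131/3044)
Σ b_i: 392/765·1 + (-144/6409)·1 + (-343/9360)·1 + 761/1392·1 = 1 ✓
b·c: (-144/6409)·(-17/12) + (-343/9360)·15/7 + 761/1392·1 = 1/2 ✓
b·c²: (-144/6409)·289/144 + (-343/9360)·225/49 + 761/1392·1 = 1/3 ✓
b·Ac: (-343/9360)·195/196 + 761/1392·1131/3044 = 1/6 ✓
b·c³: (-144/6409)·(-4913/1728) + (-343/9360)·3375/343 + 761/1392·1 = 1/4 ✓
b·(c∘Ac): (-343/9360)·2925/1372 + 761/1392·1131/3044 = 1/8 ✓
b·Ac²: (-343/9360)·(-1105/784) + 761/1392·2117/36528 = 1/12 ✓
b·A²c: 761/1392·58/761 = 1/24 ✓; 4 stages ⇒ order 4.

4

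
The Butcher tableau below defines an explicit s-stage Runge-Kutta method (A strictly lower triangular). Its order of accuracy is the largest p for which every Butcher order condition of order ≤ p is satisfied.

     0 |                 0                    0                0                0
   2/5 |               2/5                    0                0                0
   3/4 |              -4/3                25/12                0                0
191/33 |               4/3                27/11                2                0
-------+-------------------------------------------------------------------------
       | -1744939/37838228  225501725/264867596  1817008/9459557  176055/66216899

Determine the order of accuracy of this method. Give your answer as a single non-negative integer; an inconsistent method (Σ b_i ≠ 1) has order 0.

3

b = (-1744939/37838228, 225501725/264867596, 1817008/9459557, 176055/66216899)
c = (0, 2/5, 3/4, 191/33)
Ac = (0, 0, 5/6, 273/110)
Σ b_i: (-1744939/37838228)·1 + 225501725/264867596·1 + 1817008/9459557·1 + 176055/66216899·1 = 1 ✓
b·c: 225501725/264867596·2/5 + 1817008/9459557·3/4 + 176055/66216899·191/33 = 1/2 ✓
b·c²: 225501725/264867596·4/25 + 1817008/9459557·9/16 + 176055/66216899·36481/1089 = 1/3 ✓
b·Ac: 1817008/9459557·5/6 + 176055/66216899·273/110 = 1/6 ✓
b·c³: 225501725/264867596·8/125 + 1817008/9459557·27/64 + 176055/66216899·6967871/35937 = 12193804259/18729922860 ≠ 1/4 ⇒ order 3.
b·(c∘Ac): 1817008/9459557·5/8 + 176055/66216899·17381/1210 = 2993813/18919114 ≠ 1/8
b·Ac²: 1817008/9459557·1/3 + 176055/66216899·3339/2200 = 77260951/1135146840 ≠ 1/12
b·A²c: 176055/66216899·5/3 = 293425/66216899 ≠ 1/24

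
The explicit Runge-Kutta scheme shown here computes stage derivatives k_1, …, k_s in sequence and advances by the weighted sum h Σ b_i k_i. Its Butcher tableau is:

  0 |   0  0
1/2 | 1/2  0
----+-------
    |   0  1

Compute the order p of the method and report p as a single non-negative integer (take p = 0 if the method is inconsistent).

b = (0, 1)
c = (0, 1/2)
Σ b_i: 1·1 = 1 ✓
b·c: 1·1/2 = 1/2 ✓; 2 stages ⇒ order 2.

2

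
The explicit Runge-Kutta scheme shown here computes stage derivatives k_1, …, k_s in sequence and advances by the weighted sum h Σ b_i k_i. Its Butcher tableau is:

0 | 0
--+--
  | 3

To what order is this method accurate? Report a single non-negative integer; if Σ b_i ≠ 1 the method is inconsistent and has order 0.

b = (3)
c = (0)
Σ b_i: 3·1 = 3 ≠ 1 ⇒ order 0.

0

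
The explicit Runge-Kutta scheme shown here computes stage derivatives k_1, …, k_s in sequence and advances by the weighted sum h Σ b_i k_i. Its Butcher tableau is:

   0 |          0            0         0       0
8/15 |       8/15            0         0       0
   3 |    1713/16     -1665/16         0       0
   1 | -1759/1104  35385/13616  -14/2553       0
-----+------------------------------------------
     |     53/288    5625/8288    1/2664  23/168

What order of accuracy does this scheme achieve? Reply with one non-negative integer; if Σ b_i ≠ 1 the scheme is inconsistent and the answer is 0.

4

b = (53/288, 5625/8288, 1/2664, 23/168)
c = (0, 8/15, 3, 1)
Ac = (0, 0, -111/2, 63/46)
Σ b_i: 53/288·1 + 5625/8288·1 + 1/2664·1 + 23/168·1 = 1 ✓
b·c: 5625/8288·8/15 + 1/2664·3 + 23/168·1 = 1/2 ✓
b·c²: 5625/8288·64/225 + 1/2664·9 + 23/168·1 = 1/3 ✓
b·Ac: 1/2664·(-111/2) + 23/168·63/46 = 1/6 ✓
b·c³: 5625/8288·512/3375 + 1/2664·27 + 23/168·1 = 1/4 ✓
b·(c∘Ac): 1/2664·(-333/2) + 23/168·63/46 = 1/8 ✓
b·Ac²: 1/2664·(-148/5) + 23/168·238/345 = 1/12 ✓
b·A²c: 23/168·7/23 = 1/24 ✓; 4 stages ⇒ order 4.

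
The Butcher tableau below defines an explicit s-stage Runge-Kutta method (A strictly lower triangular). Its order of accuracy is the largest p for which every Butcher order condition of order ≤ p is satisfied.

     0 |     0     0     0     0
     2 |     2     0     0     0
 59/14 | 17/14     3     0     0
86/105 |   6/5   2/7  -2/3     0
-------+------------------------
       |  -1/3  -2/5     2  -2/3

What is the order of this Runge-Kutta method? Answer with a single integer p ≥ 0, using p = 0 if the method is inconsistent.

0

b = (-1/3, -2/5, 2, -2/3)
c = (0, 2, 59/14, 86/105)
Ac = (0, 0, 6, -47/21)
Σ b_i: (-1/3)·1 + (-2/5)·1 + 2·1 + (-2/3)·1 = 3/5 ≠ 1 ⇒ order 0.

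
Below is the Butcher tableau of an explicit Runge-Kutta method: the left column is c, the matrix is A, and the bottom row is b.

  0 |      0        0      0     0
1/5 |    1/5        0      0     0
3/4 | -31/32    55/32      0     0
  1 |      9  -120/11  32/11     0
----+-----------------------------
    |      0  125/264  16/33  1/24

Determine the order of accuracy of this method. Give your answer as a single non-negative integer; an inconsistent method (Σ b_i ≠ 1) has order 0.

4

b = (0, 125/264, 16/33, 1/24)
c = (0, 1/5, 3/4, 1)
Ac = (0, 0, 11/32, 0)
Σ b_i: 125/264·1 + 16/33·1 + 1/24·1 = 1 ✓
b·c: 125/264·1/5 + 16/33·3/4 + 1/24·1 = 1/2 ✓
b·c²: 125/264·1/25 + 16/33·9/16 + 1/24·1 = 1/3 ✓
b·Ac: 16/33·11/32 = 1/6 ✓
b·c³: 125/264·1/125 + 16/33·27/64 + 1/24·1 = 1/4 ✓
b·(c∘Ac): 16/33·33/128 = 1/8 ✓
b·Ac²: 16/33·11/160 + 1/24·6/5 = 1/12 ✓
b·A²c: 1/24·1 = 1/24 ✓; 4 stages ⇒ order 4.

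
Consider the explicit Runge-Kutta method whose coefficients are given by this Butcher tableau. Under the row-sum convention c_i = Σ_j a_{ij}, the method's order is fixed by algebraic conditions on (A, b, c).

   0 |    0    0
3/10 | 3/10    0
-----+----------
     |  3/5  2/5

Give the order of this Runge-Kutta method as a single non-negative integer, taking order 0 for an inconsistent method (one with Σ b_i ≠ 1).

b = (3/5, 2/5)
c = (0, 3/10)
Σ b_i: 3/5·1 + 2/5·1 = 1 ✓
b·c: 2/5·3/10 = 3/25 ≠ 1/2 ⇒ order 1.

1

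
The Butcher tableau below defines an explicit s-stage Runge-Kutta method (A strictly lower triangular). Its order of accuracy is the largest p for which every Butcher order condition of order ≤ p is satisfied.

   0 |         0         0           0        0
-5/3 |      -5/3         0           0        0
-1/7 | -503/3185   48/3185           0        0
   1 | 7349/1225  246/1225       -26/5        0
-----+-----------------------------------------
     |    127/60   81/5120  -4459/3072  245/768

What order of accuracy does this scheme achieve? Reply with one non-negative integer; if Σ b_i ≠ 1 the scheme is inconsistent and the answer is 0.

4

b = (127/60, 81/5120, -4459/3072, 245/768)
c = (0, -5/3, -1/7, 1)
Ac = (0, 0, -16/637, 20/49)
Σ b_i: 127/60·1 + 81/5120·1 + (-4459/3072)·1 + 245/768·1 = 1 ✓
b·c: 81/5120·(-5/3) + (-4459/3072)·(-1/7) + 245/768·1 = 1/2 ✓
b·c²: 81/5120·25/9 + (-4459/3072)·1/49 + 245/768·1 = 1/3 ✓
b·Ac: (-4459/3072)·(-16/637) + 245/768·20/49 = 1/6 ✓
b·c³: 81/5120·(-125/27) + (-4459/3072)·(-1/343) + 245/768·1 = 1/4 ✓
b·(c∘Ac): (-4459/3072)·16/4459 + 245/768·20/49 = 1/8 ✓
b·Ac²: (-4459/3072)·80/1911 + 245/768·332/735 = 1/12 ✓
b·A²c: 245/768·32/245 = 1/24 ✓; 4 stages ⇒ order 4.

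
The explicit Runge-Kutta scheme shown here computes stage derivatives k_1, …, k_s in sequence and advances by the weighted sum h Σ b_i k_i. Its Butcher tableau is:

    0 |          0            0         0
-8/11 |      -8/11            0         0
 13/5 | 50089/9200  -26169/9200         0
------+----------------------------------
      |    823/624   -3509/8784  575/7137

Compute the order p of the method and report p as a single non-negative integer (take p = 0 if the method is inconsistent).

3

b = (823/624, -3509/8784, 575/7137)
c = (0, -8/11, 13/5)
Ac = (0, 0, 2379/1150)
Σ b_i: 823/624·1 + (-3509/8784)·1 + 575/7137·1 = 1 ✓
b·c: (-3509/8784)·(-8/11) + 575/7137·13/5 = 1/2 ✓
b·c²: (-3509/8784)·64/121 + 575/7137·169/25 = 1/3 ✓
b·Ac: 575/7137·2379/1150 = 1/6 ✓; 3 stages ⇒ order 3.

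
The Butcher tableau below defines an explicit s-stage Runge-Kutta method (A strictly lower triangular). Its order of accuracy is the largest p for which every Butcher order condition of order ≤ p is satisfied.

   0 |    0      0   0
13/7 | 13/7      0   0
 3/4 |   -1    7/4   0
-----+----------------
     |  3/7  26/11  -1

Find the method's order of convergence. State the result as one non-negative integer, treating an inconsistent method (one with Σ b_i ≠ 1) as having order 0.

0

b = (3/7, 26/11, -1)
c = (0, 13/7, 3/4)
Ac = (0, 0, 13/4)
Σ b_i: 3/7·1 + 26/11·1 + (-1)·1 = 138/77 ≠ 1 ⇒ order 0.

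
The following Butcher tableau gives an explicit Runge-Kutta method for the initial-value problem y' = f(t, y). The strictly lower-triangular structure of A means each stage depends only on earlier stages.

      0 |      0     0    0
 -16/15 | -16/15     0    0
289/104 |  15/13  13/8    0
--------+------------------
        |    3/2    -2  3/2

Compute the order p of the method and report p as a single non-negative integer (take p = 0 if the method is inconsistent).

b = (3/2, -2, 3/2)
c = (0, -16/15, 289/104)
Ac = (0, 0, -26/15)
Σ b_i: 3/2·1 + (-2)·1 + 3/2·1 = 1 ✓
b·c: (-2)·(-16/15) + 3/2·289/104 = 19661/3120 ≠ 1/2 ⇒ order 1.

1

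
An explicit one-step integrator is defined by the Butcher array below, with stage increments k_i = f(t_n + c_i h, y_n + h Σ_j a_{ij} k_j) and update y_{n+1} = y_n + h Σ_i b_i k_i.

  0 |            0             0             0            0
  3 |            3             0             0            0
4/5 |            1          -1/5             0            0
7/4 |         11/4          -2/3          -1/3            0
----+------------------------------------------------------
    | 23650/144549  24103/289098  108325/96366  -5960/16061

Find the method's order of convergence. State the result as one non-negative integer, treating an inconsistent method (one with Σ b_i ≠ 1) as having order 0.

3

b = (23650/144549, 24103/289098, 108325/96366, -5960/16061)
c = (0, 3, 4/5, 7/4)
Ac = (0, 0, -3/5, -34/15)
Σ b_i: 23650/144549·1 + 24103/289098·1 + 108325/96366·1 + (-5960/16061)·1 = 1 ✓
b·c: 24103/289098·3 + 108325/96366·4/5 + (-5960/16061)·7/4 = 1/2 ✓
b·c²: 24103/289098·9 + 108325/96366·16/25 + (-5960/16061)·49/16 = 1/3 ✓
b·Ac: 108325/96366·(-3/5) + (-5960/16061)·(-34/15) = 1/6 ✓
b·c³: 24103/289098·27 + 108325/96366·64/125 + (-5960/16061)·343/64 = 1614763/1927320 ≠ 1/4 ⇒ order 3.
b·(c∘Ac): 108325/96366·(-12/25) + (-5960/16061)·(-119/30) = 44926/48183 ≠ 1/8
b·Ac²: 108325/96366·(-9/5) + (-5960/16061)·(-466/75) = 136019/481830 ≠ 1/12
b·A²c: (-5960/16061)·1/5 = -1192/16061 ≠ 1/24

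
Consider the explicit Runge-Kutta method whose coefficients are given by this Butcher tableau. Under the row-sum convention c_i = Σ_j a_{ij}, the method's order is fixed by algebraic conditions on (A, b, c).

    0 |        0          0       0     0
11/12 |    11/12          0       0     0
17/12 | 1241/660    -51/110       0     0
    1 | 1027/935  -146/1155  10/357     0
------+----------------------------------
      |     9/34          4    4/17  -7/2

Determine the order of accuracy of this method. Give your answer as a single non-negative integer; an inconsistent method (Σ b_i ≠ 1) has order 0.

4

b = (9/34, 4, 4/17, -7/2)
c = (0, 11/12, 17/12, 1)
Ac = (0, 0, -17/40, -8/105)
Σ b_i: 9/34·1 + 4·1 + 4/17·1 + (-7/2)·1 = 1 ✓
b·c: 4·11/12 + 4/17·17/12 + (-7/2)·1 = 1/2 ✓
b·c²: 4·121/144 + 4/17·289/144 + (-7/2)·1 = 1/3 ✓
b·Ac: 4/17·(-17/40) + (-7/2)·(-8/105) = 1/6 ✓
b·c³: 4·1331/1728 + 4/17·4913/1728 + (-7/2)·1 = 1/4 ✓
b·(c∘Ac): 4/17·(-289/480) + (-7/2)·(-8/105) = 1/8 ✓
b·Ac²: 4/17·(-187/480) + (-7/2)·(-1/20) = 1/12 ✓
b·A²c: (-7/2)·(-1/84) = 1/24 ✓; 4 stages ⇒ order 4.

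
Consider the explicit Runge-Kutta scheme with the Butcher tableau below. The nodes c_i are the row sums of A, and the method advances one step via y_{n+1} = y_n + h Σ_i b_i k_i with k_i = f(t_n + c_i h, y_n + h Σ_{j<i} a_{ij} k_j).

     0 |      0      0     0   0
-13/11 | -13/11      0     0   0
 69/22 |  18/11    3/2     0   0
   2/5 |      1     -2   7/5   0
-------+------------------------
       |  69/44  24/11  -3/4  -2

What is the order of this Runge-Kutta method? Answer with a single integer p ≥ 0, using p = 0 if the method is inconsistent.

b = (69/44, 24/11, -3/4, -2)
c = (0, -13/11, 69/22, 2/5)
Ac = (0, 0, -39/22, 743/110)
Σ b_i: 69/44·1 + 24/11·1 + (-3/4)·1 + (-2)·1 = 1 ✓
b·c: 24/11·(-13/11) + (-3/4)·69/22 + (-2)·2/5 = -27737/4840 ≠ 1/2 ⇒ order 1.

1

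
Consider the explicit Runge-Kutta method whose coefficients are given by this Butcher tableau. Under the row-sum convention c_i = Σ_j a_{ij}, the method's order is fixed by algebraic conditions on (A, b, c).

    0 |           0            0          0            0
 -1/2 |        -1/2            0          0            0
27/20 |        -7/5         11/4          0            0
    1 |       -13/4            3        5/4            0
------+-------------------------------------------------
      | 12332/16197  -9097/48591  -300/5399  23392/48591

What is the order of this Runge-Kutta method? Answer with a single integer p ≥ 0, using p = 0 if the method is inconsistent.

3

b = (12332/16197, -9097/48591, -300/5399, 23392/48591)
c = (0, -1/2, 27/20, 1)
Ac = (0, 0, -11/8, 3/16)
Σ b_i: 12332/16197·1 + (-9097/48591)·1 + (-300/5399)·1 + 23392/48591·1 = 1 ✓
b·c: (-9097/48591)·(-1/2) + (-300/5399)·27/20 + 23392/48591·1 = 1/2 ✓
b·c²: (-9097/48591)·1/4 + (-300/5399)·729/400 + 23392/48591·1 = 1/3 ✓
b·Ac: (-300/5399)·(-11/8) + 23392/48591·3/16 = 1/6 ✓
b·c³: (-9097/48591)·(-1/8) + (-300/5399)·19683/8000 + 23392/48591·1 = 476963/1295760 ≠ 1/4 ⇒ order 3.
b·(c∘Ac): (-300/5399)·(-297/160) + 23392/48591·3/16 = 25061/129576 ≠ 1/8
b·Ac²: (-300/5399)·11/16 + 23392/48591·969/320 = 459851/323940 ≠ 1/12
b·A²c: 23392/48591·(-55/32) = -40205/48591 ≠ 1/24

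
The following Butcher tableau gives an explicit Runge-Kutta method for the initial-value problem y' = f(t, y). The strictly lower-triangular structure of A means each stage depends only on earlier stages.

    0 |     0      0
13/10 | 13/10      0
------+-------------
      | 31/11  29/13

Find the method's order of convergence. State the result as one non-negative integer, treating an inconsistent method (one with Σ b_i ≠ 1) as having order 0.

0

b = (31/11, 29/13)
c = (0, 13/10)
Σ b_i: 31/11·1 + 29/13·1 = 722/143 ≠ 1 ⇒ order 0.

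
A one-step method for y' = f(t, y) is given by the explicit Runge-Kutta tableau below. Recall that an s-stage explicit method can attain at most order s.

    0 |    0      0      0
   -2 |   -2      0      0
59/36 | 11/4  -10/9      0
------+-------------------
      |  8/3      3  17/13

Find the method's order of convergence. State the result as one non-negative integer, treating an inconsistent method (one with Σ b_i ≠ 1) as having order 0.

0

b = (8/3, 3, 17/13)
c = (0, -2, 59/36)
Ac = (0, 0, 20/9)
Σ b_i: 8/3·1 + 3·1 + 17/13·1 = 272/39 ≠ 1 ⇒ order 0.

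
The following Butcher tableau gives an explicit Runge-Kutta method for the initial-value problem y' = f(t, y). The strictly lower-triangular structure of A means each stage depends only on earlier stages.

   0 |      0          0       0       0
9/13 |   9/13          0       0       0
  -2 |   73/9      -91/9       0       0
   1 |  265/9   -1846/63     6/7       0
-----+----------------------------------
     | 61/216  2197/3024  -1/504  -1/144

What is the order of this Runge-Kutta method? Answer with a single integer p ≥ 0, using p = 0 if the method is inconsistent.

4

b = (61/216, 2197/3024, -1/504, -1/144)
c = (0, 9/13, -2, 1)
Ac = (0, 0, -7, -22)
Σ b_i: 61/216·1 + 2197/3024·1 + (-1/504)·1 + (-1/144)·1 = 1 ✓
b·c: 2197/3024·9/13 + (-1/504)·(-2) + (-1/144)·1 = 1/2 ✓
b·c²: 2197/3024·81/169 + (-1/504)·4 + (-1/144)·1 = 1/3 ✓
b·Ac: (-1/504)·(-7) + (-1/144)·(-22) = 1/6 ✓
b·c³: 2197/3024·729/2197 + (-1/504)·(-8) + (-1/144)·1 = 1/4 ✓
b·(c∘Ac): (-1/504)·14 + (-1/144)·(-22) = 1/8 ✓
b·Ac²: (-1/504)·(-63/13) + (-1/144)·(-138/13) = 1/12 ✓
b·A²c: (-1/144)·(-6) = 1/24 ✓; 4 stages ⇒ order 4.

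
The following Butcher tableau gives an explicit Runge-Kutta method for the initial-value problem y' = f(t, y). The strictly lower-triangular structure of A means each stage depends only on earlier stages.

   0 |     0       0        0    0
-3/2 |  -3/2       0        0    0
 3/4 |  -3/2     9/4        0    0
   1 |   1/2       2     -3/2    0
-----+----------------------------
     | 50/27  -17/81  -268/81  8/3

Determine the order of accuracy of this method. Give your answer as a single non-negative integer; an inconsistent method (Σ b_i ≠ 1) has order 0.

3

b = (50/27, -17/81, -268/81, 8/3)
c = (0, -3/2, 3/4, 1)
Ac = (0, 0, -27/8, -33/8)
Σ b_i: 50/27·1 + (-17/81)·1 + (-268/81)·1 + 8/3·1 = 1 ✓
b·c: (-17/81)·(-3/2) + (-268/81)·3/4 + 8/3·1 = 1/2 ✓
b·c²: (-17/81)·9/4 + (-268/81)·9/16 + 8/3·1 = 1/3 ✓
b·Ac: (-268/81)·(-27/8) + 8/3·(-33/8) = 1/6 ✓
b·c³: (-17/81)·(-27/8) + (-268/81)·27/64 + 8/3·1 = 95/48 ≠ 1/4 ⇒ order 3.
b·(c∘Ac): (-268/81)·(-81/32) + 8/3·(-33/8) = -21/8 ≠ 1/8
b·Ac²: (-268/81)·81/16 + 8/3·117/32 = -7 ≠ 1/12
b·A²c: 8/3·81/16 = 27/2 ≠ 1/24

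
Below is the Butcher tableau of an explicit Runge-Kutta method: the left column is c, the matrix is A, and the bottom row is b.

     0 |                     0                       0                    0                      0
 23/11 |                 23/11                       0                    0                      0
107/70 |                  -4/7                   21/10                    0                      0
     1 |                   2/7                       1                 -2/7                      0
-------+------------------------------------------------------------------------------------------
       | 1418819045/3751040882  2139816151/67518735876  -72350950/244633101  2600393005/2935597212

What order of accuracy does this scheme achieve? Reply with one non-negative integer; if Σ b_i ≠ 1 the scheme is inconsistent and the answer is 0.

3

b = (1418819045/3751040882, 2139816151/67518735876, -72350950/244633101, 2600393005/2935597212)
c = (0, 23/11, 107/70, 1)
Ac = (0, 0, 483/110, 4458/2695)
Σ b_i: 1418819045/3751040882·1 + 2139816151/67518735876·1 + (-72350950/244633101)·1 + 2600393005/2935597212·1 = 1 ✓
b·c: 2139816151/67518735876·23/11 + (-72350950/244633101)·107/70 + 2600393005/2935597212·1 = 1/2 ✓
b·c²: 2139816151/67518735876·529/121 + (-72350950/244633101)·11449/4900 + 2600393005/2935597212·1 = 1/3 ✓
b·Ac: (-72350950/244633101)·483/110 + 2600393005/2935597212·4458/2695 = 1/6 ✓
b·c³: 2139816151/67518735876·12167/1331 + (-72350950/244633101)·1225043/343000 + 2600393005/2935597212·1 = 44915322467/376734975540 ≠ 1/4 ⇒ order 3.
b·(c∘Ac): (-72350950/244633101)·7383/1100 + 2600393005/2935597212·4458/2695 = -1398625735/2690964111 ≠ 1/8
b·Ac²: (-72350950/244633101)·11109/1210 + 2600393005/2935597212·7687021/2075150 = 1279468823239/2260409853240 ≠ 1/12
b·A²c: 2600393005/2935597212·(-69/55) = -11961807823/10763856444 ≠ 1/24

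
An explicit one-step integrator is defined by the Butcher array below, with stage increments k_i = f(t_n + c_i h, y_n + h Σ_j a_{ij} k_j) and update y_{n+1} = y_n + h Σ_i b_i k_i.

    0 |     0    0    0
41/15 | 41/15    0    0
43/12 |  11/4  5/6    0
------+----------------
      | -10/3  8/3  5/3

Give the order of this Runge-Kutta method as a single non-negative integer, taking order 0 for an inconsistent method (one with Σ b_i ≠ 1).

1

b = (-10/3, 8/3, 5/3)
c = (0, 41/15, 43/12)
Ac = (0, 0, 41/18)
Σ b_i: (-10/3)·1 + 8/3·1 + 5/3·1 = 1 ✓
b·c: 8/3·41/15 + 5/3·43/12 = 2387/180 ≠ 1/2 ⇒ order 1.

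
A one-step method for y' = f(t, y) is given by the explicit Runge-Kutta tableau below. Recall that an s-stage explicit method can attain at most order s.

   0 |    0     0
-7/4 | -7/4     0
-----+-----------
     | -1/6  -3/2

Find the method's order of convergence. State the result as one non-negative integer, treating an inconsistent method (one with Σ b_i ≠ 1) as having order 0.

0

b = (-1/6, -3/2)
c = (0, -7/4)
Σ b_i: (-1/6)·1 + (-3/2)·1 = -5/3 ≠ 1 ⇒ order 0.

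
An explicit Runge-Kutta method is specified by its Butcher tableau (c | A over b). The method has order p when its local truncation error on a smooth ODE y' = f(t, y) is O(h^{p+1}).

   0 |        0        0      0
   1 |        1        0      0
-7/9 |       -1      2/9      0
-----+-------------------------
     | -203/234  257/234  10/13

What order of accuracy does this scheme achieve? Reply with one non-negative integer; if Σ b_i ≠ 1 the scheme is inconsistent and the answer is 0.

2

b = (-203/234, 257/234, 10/13)
c = (0, 1, -7/9)
Ac = (0, 0, 2/9)
Σ b_i: (-203/234)·1 + 257/234·1 + 10/13·1 = 1 ✓
b·c: 257/234·1 + 10/13·(-7/9) = 1/2 ✓
b·c²: 257/234·1 + 10/13·49/81 = 3293/2106 ≠ 1/3 ⇒ order 2.
b·Ac: 10/13·2/9 = 20/117 ≠ 1/6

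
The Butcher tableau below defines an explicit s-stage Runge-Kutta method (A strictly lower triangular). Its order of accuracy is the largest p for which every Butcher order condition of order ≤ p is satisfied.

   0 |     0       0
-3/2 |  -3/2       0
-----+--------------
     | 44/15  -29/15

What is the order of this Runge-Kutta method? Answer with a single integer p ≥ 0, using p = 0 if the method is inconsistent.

b = (44/15, -29/15)
c = (0, -3/2)
Σ b_i: 44/15·1 + (-29/15)·1 = 1 ✓
b·c: (-29/15)·(-3/2) = 29/10 ≠ 1/2 ⇒ order 1.

1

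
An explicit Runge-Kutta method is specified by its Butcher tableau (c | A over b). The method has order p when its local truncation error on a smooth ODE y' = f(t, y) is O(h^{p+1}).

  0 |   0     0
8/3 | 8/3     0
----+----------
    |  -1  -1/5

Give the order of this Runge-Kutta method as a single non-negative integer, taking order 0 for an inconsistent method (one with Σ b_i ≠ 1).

0

b = (-1, -1/5)
c = (0, 8/3)
Σ b_i: (-1)·1 + (-1/5)·1 = -6/5 ≠ 1 ⇒ order 0.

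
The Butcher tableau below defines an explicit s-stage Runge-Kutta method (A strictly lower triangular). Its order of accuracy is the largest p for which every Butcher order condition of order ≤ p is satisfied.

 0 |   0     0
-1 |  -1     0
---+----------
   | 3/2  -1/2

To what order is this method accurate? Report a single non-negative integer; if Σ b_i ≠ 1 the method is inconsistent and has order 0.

b = (3/2, -1/2)
c = (0, -1)
Σ b_i: 3/2·1 + (-1/2)·1 = 1 ✓
b·c: (-1/2)·(-1) = 1/2 ✓; 2 stages ⇒ order 2.

2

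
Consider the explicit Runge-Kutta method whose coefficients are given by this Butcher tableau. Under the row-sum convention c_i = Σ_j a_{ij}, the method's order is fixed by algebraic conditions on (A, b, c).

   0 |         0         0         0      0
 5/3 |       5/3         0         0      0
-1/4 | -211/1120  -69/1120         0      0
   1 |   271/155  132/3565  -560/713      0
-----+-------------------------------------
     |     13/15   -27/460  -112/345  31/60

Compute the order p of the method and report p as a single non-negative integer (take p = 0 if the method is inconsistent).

b = (13/15, -27/460, -112/345, 31/60)
c = (0, 5/3, -1/4, 1)
Ac = (0, 0, -23/224, 8/31)
Σ b_i: 13/15·1 + (-27/460)·1 + (-112/345)·1 + 31/60·1 = 1 ✓
b·c: (-27/460)·5/3 + (-112/345)·(-1/4) + 31/60·1 = 1/2 ✓
b·c²: (-27/460)·25/9 + (-112/345)·1/16 + 31/60·1 = 1/3 ✓
b·Ac: (-112/345)·(-23/224) + 31/60·8/31 = 1/6 ✓
b·c³: (-27/460)·125/27 + (-112/345)·(-1/64) + 31/60·1 = 1/4 ✓
b·(c∘Ac): (-112/345)·23/896 + 31/60·8/31 = 1/8 ✓
b·Ac²: (-112/345)·(-115/672) + 31/60·5/93 = 1/12 ✓
b·A²c: 31/60·5/62 = 1/24 ✓; 4 stages ⇒ order 4.

4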